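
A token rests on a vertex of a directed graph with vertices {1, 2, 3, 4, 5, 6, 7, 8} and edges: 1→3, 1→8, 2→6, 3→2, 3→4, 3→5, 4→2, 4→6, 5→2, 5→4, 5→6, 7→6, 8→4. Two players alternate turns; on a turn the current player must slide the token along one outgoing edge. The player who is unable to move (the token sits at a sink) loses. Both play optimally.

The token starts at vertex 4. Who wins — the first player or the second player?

The first player wins.

Work bottom-up. With no move the player to move loses. Otherwise the position is W if at least one move leads to an L position for the opponent, and L if every move leads to a W.
Every edge goes from a vertex to one that appears earlier in the order 6, 2, 4, 5, 8, 3, 1, 7, so processing vertices in that order labels each vertex after all of its successors.
6: no outgoing edge → L
2: can move to 6, which is L ⇒ W
4: can move to 6, which is L ⇒ W
5: can move to 6, which is L ⇒ W
8: the only move is to 4(W), a W ⇒ L
3: moves to 5(W), 4(W), 2(W); every one is W ⇒ L
1: can move to 3, which is L ⇒ W
7: can move to 6, which is L ⇒ W
The starting position 4 is W: the player to move should move to 6, handing over an L position.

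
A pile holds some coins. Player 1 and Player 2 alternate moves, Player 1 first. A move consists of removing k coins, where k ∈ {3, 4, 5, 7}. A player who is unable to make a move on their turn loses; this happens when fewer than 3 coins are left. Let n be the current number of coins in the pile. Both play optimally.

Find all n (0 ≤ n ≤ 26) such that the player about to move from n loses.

0, 1, 2, 10, 11, 12, 20, 21, 22

Build the W/L table. Terminal = L. A non-terminal position is W if it has a move to some L; otherwise it is L.
n=0: no move → L
n=1: no move → L
n=2: no move → L
n=3: W (go to 0, an L position)
n=4: W (go to 1, an L position)
n=5: W (go to 2, an L position)
n=6: W (go to 2, an L position)
n=7: W (go to 2, an L position)
n=8: W (go to 1, an L position)
n=9: W (go to 2, an L position)
n=10: L (options 7(W), 6(W), 5(W), 3(W) are all W)
n=11: L (options 8(W), 7(W), 6(W), 4(W) are all W)
n=12: L (options 9(W), 8(W), 7(W), 5(W) are all W)
n=13: W (go to 10, an L position)
n=14: W (go to 11, an L position)
n=15: W (go to 12, an L position)
n=16: W (go to 12, an L position)
n=17: W (go to 12, an L position)
n=18: W (go to 11, an L position)
n=19: W (go to 12, an L position)
n=20: L (options 17(W), 16(W), 15(W), 13(W) are all W)
n=21: L (options 18(W), 17(W), 16(W), 14(W) are all W)
n=22: L (options 19(W), 18(W), 17(W), 15(W) are all W)
n=23: W (go to 20, an L position)
n=24: W (go to 21, an L position)
n=25: W (go to 22, an L position)
n=26: W (go to 22, an L position)
The losing starting values of n are exactly the entries labelled L in this table (9 of them).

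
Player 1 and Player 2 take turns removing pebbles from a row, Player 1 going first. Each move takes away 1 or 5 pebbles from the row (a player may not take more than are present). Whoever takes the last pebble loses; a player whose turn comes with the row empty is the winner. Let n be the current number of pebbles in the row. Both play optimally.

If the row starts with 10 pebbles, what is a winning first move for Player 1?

Compute win/loss labels from the base case upward. A position with no move is W. Any other position is W if it can reach an L in one move, else L.
n=0: no move; the opponent has just taken the last pebble and therefore loses → W
n=1: L (sole option 0(W) is W)
n=2: W (go to 1, an L position)
n=3: L (sole option 2(W) is W)
n=4: W (go to 3, an L position)
n=5: L (options 4(W), 0(W) are all W)
n=6: W (go to 5, an L position)
n=7: L (options 6(W), 2(W) are all W)
n=8: W (go to 7, an L position)
n=9: L (options 8(W), 4(W) are all W)
n=10: W (go to 9, an L position)
From 10, the L positions reachable in one move are: 9, 5. Any move reaching one of these is winning.

Remove 1, leaving 9.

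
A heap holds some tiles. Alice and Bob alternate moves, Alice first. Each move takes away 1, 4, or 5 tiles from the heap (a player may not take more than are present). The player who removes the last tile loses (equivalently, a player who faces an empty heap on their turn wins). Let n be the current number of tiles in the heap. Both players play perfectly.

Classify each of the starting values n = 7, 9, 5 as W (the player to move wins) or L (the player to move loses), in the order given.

Use the standard recursion: the mover wins at a terminal position; elsewhere, the mover wins exactly when some move hands the opponent an L position.
n=0: no move; the opponent has just taken the last tile and therefore loses → W
n=1: only reaches 0(W), which is W → L
n=2: reaches L-position 1 → W
n=3: only reaches 2(W), which is W → L
n=4: reaches L-position 3 → W
n=5: reaches L-position 1 → W
n=6: reaches L-position 1 → W
n=7: reaches L-position 3 → W
n=8: reaches L-position 3 → W
n=9: only reaches 8(W), 5(W), 4(W), all W → L

7: W, 9: L, 5: W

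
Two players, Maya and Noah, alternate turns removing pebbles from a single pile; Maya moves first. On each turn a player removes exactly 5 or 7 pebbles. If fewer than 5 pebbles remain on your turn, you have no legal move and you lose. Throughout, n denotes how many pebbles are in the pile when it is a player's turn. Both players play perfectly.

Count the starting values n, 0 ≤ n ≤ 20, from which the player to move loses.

Work bottom-up. With no move the player to move loses. Otherwise the position is W if at least one move leads to an L position for the opponent, and L if every move leads to a W.
n=0: no move → L
n=1: no move → L
n=2: no move → L
n=3: no move → L
n=4: no move → L
n=5: →0(L), so W
n=6: →1(L), so W
n=7: →2(L), so W
n=8: →3(L), so W
n=9: →4(L), so W
n=10: →3(L), so W
n=11: →4(L), so W
n=12: →7(W), 5(W) — all W, so L
n=13: →8(W), 6(W) — all W, so L
n=14: →9(W), 7(W) — all W, so L
n=15: →10(W), 8(W) — all W, so L
n=16: →11(W), 9(W) — all W, so L
n=17: →12(L), so W
n=18: →13(L), so W
n=19: →14(L), so W
n=20: →15(L), so W
L entries with 0 ≤ n ≤ 20: n = 0, 1, 2, 3, 4, 12, 13, 14, 15, 16; that makes 10.

10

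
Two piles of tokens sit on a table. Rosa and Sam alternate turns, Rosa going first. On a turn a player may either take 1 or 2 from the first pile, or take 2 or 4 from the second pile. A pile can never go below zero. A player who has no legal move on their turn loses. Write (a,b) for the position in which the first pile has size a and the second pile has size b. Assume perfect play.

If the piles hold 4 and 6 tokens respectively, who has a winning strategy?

Rosa wins.

Positions with no move are L. A position that does have a move is losing for the player to move precisely when every available move leads to a winning position for the opponent. Fill in the labels:
No move ever increases a pile, so every position that can arise here has a ≤ 4 and b ≤ 6; it is enough to label the cells with 0 ≤ a ≤ 4 and 0 ≤ b ≤ 6.
Every move lowers a or b (never raises either), so fill the grid row by row in increasing a, and left to right within a row: each cell's successors are then already labelled.
      b=0  b=1  b=2  b=3  b=4  b=5  b=6
a=0:    L    L    W    W    W    W    L
a=1:    W    W    L    L    W    W    W
a=2:    W    W    W    W    L    L    W
a=3:    L    L    W    W    W    W    L
a=4:    W    W    L    L    W    W    W
Cells with no legal move (terminal, hence L): (0,0), (0,1).
The remaining L cells, each justified by listing all of its moves:
(0,6): →(0,4)(W), (0,2)(W) — all W, so L
(1,2): →(0,2)(W), (1,0)(W) — all W, so L
(1,3): →(0,3)(W), (1,1)(W) — all W, so L
(2,4): →(1,4)(W), (0,4)(W), (2,2)(W), (2,0)(W) — all W, so L
(2,5): →(1,5)(W), (0,5)(W), (2,3)(W), (2,1)(W) — all W, so L
(3,0): →(2,0)(W), (1,0)(W) — all W, so L
(3,1): →(2,1)(W), (1,1)(W) — all W, so L
(3,6): →(2,6)(W), (1,6)(W), (3,4)(W), (3,2)(W) — all W, so L
(4,2): →(3,2)(W), (2,2)(W), (4,0)(W) — all W, so L
(4,3): →(3,3)(W), (2,3)(W), (4,1)(W) — all W, so L
Every other cell has at least one move into one of the L cells above, so it is W.
From (4,6) Rosa can move to (3,6), reaching an L position.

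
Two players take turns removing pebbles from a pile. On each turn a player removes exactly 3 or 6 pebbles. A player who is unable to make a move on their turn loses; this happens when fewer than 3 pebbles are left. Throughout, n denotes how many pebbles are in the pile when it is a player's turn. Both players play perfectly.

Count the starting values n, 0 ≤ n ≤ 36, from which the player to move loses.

Classify positions by backward induction: terminal positions (no move available) are L. From any other position, the mover wins iff some move reaches an L.
n=0: no move → L
n=1: no move → L
n=2: no move → L
n=3: reaches L-position 0 → W
n=4: reaches L-position 1 → W
n=5: reaches L-position 2 → W
n=6: reaches L-position 0 → W
n=7: reaches L-position 1 → W
n=8: reaches L-position 2 → W
n=9: only reaches 6(W), 3(W), all W → L
n=10: only reaches 7(W), 4(W), all W → L
n=11: only reaches 8(W), 5(W), all W → L
n=12: reaches L-position 9 → W
n=13: reaches L-position 10 → W
n=14: reaches L-position 11 → W
n=15: reaches L-position 9 → W
n=16: reaches L-position 10 → W
n=17: reaches L-position 11 → W
n=18: only reaches 15(W), 12(W), all W → L
n=19: only reaches 16(W), 13(W), all W → L
n=20: only reaches 17(W), 14(W), all W → L
n=21: reaches L-position 18 → W
n=22: reaches L-position 19 → W
n=23: reaches L-position 20 → W
n=24: reaches L-position 18 → W
n=25: reaches L-position 19 → W
n=26: reaches L-position 20 → W
n=27: only reaches 24(W), 21(W), all W → L
n=28: only reaches 25(W), 22(W), all W → L
n=29: only reaches 26(W), 23(W), all W → L
n=30: reaches L-position 27 → W
n=31: reaches L-position 28 → W
n=32: reaches L-position 29 → W
n=33: reaches L-position 27 → W
n=34: reaches L-position 28 → W
n=35: reaches L-position 29 → W
n=36: only reaches 33(W), 30(W), all W → L
L entries with 0 ≤ n ≤ 36: n = 0, 1, 2, 9, 10, 11, 18, 19, 20, 27, 28, 29, 36; that makes 13.

13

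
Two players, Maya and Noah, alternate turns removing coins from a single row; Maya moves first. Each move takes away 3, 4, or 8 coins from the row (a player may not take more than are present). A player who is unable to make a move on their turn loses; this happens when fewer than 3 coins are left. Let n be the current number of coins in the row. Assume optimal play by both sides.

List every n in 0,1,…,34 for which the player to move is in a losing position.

0, 1, 2, 7, 12, 13, 14, 19, 24, 25, 26, 31

Compute win/loss labels from the base case upward. A position with no move is L. Any other position is W if it can reach an L in one move, else L.
n=0: no move → L
n=1: no move → L
n=2: no move → L
n=3: reaches L-position 0 → W
n=4: reaches L-position 1 → W
n=5: reaches L-position 2 → W
n=6: reaches L-position 2 → W
n=7: only reaches 4(W), 3(W), all W → L
n=8: reaches L-position 0 → W
n=9: reaches L-position 1 → W
n=10: reaches L-position 7 → W
n=11: reaches L-position 7 → W
n=12: only reaches 9(W), 8(W), 4(W), all W → L
n=13: only reaches 10(W), 9(W), 5(W), all W → L
n=14: only reaches 11(W), 10(W), 6(W), all W → L
n=15: reaches L-position 12 → W
n=16: reaches L-position 13 → W
n=17: reaches L-position 14 → W
n=18: reaches L-position 14 → W
n=19: only reaches 16(W), 15(W), 11(W), all W → L
n=20: reaches L-position 12 → W
n=21: reaches L-position 13 → W
n=22: reaches L-position 19 → W
n=23: reaches L-position 19 → W
n=24: only reaches 21(W), 20(W), 16(W), all W → L
n=25: only reaches 22(W), 21(W), 17(W), all W → L
n=26: only reaches 23(W), 22(W), 18(W), all W → L
n=27: reaches L-position 24 → W
n=28: reaches L-position 25 → W
n=29: reaches L-position 26 → W
n=30: reaches L-position 26 → W
n=31: only reaches 28(W), 27(W), 23(W), all W → L
n=32: reaches L-position 24 → W
n=33: reaches L-position 25 → W
n=34: reaches L-position 31 → W
The losing starting values of n are exactly the entries labelled L in this table (12 of them).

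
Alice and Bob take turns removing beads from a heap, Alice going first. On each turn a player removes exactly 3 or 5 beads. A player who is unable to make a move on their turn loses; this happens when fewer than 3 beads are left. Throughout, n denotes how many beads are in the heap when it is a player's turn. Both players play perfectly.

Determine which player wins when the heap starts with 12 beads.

Positions with no move are L. A position that does have a move is losing for the player to move precisely when every available move leads to a winning position for the opponent. Fill in the labels:
n=0: no move → L
n=1: no move → L
n=2: no move → L
n=3: can move to 0, which is L ⇒ W
n=4: can move to 1, which is L ⇒ W
n=5: can move to 2, which is L ⇒ W
n=6: can move to 1, which is L ⇒ W
n=7: can move to 2, which is L ⇒ W
n=8: moves to 5(W), 3(W); every one is W ⇒ L
n=9: moves to 6(W), 4(W); every one is W ⇒ L
n=10: moves to 7(W), 5(W); every one is W ⇒ L
n=11: can move to 8, which is L ⇒ W
n=12: can move to 9, which is L ⇒ W
From 12 Alice can remove 3, leaving 9, reaching an L position.

Alice wins.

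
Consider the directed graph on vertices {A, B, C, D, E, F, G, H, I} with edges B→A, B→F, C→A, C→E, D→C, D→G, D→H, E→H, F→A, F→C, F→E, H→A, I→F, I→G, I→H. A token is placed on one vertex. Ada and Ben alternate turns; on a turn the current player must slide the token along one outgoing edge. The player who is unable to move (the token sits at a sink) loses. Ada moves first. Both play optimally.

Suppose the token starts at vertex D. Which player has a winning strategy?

Positions with no move are L. A position that does have a move is losing for the player to move precisely when every available move leads to a winning position for the opponent. Fill in the labels:
Every edge goes from a vertex to one that appears earlier in the order A, G, H, E, C, F, B, D, I, so processing vertices in that order labels each vertex after all of its successors.
A: no outgoing edge → L
G: no outgoing edge → L
H: can move to A, which is L ⇒ W
E: the only move is to H(W), a W ⇒ L
C: can move to E, which is L ⇒ W
F: can move to E, which is L ⇒ W
B: can move to A, which is L ⇒ W
D: can move to G, which is L ⇒ W
I: can move to G, which is L ⇒ W
The starting position D is W: Ada should move to G, handing over an L position.

Ada wins.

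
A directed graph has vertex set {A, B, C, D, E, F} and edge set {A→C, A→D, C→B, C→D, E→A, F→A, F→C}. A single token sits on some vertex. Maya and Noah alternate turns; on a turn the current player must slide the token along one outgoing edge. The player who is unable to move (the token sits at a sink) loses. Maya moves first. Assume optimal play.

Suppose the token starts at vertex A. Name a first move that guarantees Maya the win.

Move to D.

Classify positions by backward induction: terminal positions (no move available) are L. From any other position, the mover wins iff some move reaches an L.
Every edge goes from a vertex to one that appears earlier in the order B, D, C, A, E, F, so processing vertices in that order labels each vertex after all of its successors.
B: no outgoing edge → L
D: no outgoing edge → L
C: can move to D, which is L ⇒ W
A: can move to D, which is L ⇒ W
E: the only move is to A(W), a W ⇒ L
F: moves to A(W), C(W); every one is W ⇒ L
From A, the L positions reachable in one move are: D.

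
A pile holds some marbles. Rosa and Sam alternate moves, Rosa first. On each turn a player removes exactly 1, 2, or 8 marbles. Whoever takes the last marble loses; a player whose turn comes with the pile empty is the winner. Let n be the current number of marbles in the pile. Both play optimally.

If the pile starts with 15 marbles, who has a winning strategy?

Compute win/loss labels from the base case upward. A position with no move is W. Any other position is W if it can reach an L in one move, else L.
n=0: no move; the opponent has just taken the last marble and therefore loses → W
n=1: only reaches 0(W), which is W → L
n=2: reaches L-position 1 → W
n=3: reaches L-position 1 → W
n=4: only reaches 3(W), 2(W), all W → L
n=5: reaches L-position 4 → W
n=6: reaches L-position 4 → W
n=7: only reaches 6(W), 5(W), all W → L
n=8: reaches L-position 7 → W
n=9: reaches L-position 7 → W
n=10: only reaches 9(W), 8(W), 2(W), all W → L
n=11: reaches L-position 10 → W
n=12: reaches L-position 10 → W
n=13: only reaches 12(W), 11(W), 5(W), all W → L
n=14: reaches L-position 13 → W
n=15: reaches L-position 13 → W
From 15 Rosa can remove 2, leaving 13, reaching an L position.

Rosa wins.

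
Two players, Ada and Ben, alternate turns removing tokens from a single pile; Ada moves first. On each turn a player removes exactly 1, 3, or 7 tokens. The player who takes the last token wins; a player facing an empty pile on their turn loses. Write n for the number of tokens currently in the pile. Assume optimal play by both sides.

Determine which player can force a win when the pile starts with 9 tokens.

Ada wins.

Use the standard recursion: the mover loses at a terminal position; elsewhere, the mover wins exactly when some move hands the opponent an L position.
n=0: no move → L
n=1: W (go to 0, an L position)
n=2: L (sole option 1(W) is W)
n=3: W (go to 2, an L position)
n=4: L (options 3(W), 1(W) are all W)
n=5: W (go to 4, an L position)
n=6: L (options 5(W), 3(W) are all W)
n=7: W (go to 6, an L position)
n=8: L (options 7(W), 5(W), 1(W) are all W)
n=9: W (go to 8, an L position)
From 9 Ada can remove 1, leaving 8, reaching an L position.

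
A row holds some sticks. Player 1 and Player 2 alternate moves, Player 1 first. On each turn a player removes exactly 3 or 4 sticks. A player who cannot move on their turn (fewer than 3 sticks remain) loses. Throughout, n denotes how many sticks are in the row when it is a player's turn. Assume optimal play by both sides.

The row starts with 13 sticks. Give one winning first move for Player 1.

Remove 4, leaving 9.

Compute win/loss labels from the base case upward. A position with no move is L. Any other position is W if it can reach an L in one move, else L.
n=0: no move → L
n=1: no move → L
n=2: no move → L
n=3: reaches L-position 0 → W
n=4: reaches L-position 1 → W
n=5: reaches L-position 2 → W
n=6: reaches L-position 2 → W
n=7: only reaches 4(W), 3(W), all W → L
n=8: only reaches 5(W), 4(W), all W → L
n=9: only reaches 6(W), 5(W), all W → L
n=10: reaches L-position 7 → W
n=11: reaches L-position 8 → W
n=12: reaches L-position 9 → W
n=13: reaches L-position 9 → W
From 13, the L positions reachable in one move are: 9.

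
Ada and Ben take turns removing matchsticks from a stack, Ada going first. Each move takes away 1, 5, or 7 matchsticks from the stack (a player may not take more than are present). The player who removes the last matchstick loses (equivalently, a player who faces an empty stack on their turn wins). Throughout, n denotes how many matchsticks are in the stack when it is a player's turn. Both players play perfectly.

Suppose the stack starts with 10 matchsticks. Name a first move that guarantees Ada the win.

Positions with no move are W. A position that does have a move is losing for the player to move precisely when every available move leads to a winning position for the opponent. Fill in the labels:
n=0: no move; the opponent has just taken the last matchstick and therefore loses → W
n=1: L (sole option 0(W) is W)
n=2: W (go to 1, an L position)
n=3: L (sole option 2(W) is W)
n=4: W (go to 3, an L position)
n=5: L (options 4(W), 0(W) are all W)
n=6: W (go to 5, an L position)
n=7: L (options 6(W), 2(W), 0(W) are all W)
n=8: W (go to 7, an L position)
n=9: L (options 8(W), 4(W), 2(W) are all W)
n=10: W (go to 9, an L position)
From 10, the L positions reachable in one move are: 9, 5, 3. Any move reaching one of these is winning.

Remove 1, leaving 9.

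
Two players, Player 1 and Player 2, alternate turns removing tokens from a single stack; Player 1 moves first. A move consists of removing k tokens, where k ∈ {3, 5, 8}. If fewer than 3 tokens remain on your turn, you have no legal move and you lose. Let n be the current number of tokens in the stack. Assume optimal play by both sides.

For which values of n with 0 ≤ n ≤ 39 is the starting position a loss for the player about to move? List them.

0, 1, 2, 11, 12, 13, 22, 23, 24, 33, 34, 35

Label each position W (a win for the player to move) or L (a loss). A position with no legal move is L; any other position is W exactly when some move reaches an L, and L when every move reaches a W.
n=0: no move → L
n=1: no move → L
n=2: no move → L
n=3: can move to 0, which is L ⇒ W
n=4: can move to 1, which is L ⇒ W
n=5: can move to 2, which is L ⇒ W
n=6: can move to 1, which is L ⇒ W
n=7: can move to 2, which is L ⇒ W
n=8: can move to 0, which is L ⇒ W
n=9: can move to 1, which is L ⇒ W
n=10: can move to 2, which is L ⇒ W
n=11: moves to 8(W), 6(W), 3(W); every one is W ⇒ L
n=12: moves to 9(W), 7(W), 4(W); every one is W ⇒ L
n=13: moves to 10(W), 8(W), 5(W); every one is W ⇒ L
n=14: can move to 11, which is L ⇒ W
n=15: can move to 12, which is L ⇒ W
n=16: can move to 13, which is L ⇒ W
n=17: can move to 12, which is L ⇒ W
n=18: can move to 13, which is L ⇒ W
n=19: can move to 11, which is L ⇒ W
n=20: can move to 12, which is L ⇒ W
n=21: can move to 13, which is L ⇒ W
n=22: moves to 19(W), 17(W), 14(W); every one is W ⇒ L
n=23: moves to 20(W), 18(W), 15(W); every one is W ⇒ L
n=24: moves to 21(W), 19(W), 16(W); every one is W ⇒ L
n=25: can move to 22, which is L ⇒ W
n=26: can move to 23, which is L ⇒ W
n=27: can move to 24, which is L ⇒ W
n=28: can move to 23, which is L ⇒ W
n=29: can move to 24, which is L ⇒ W
n=30: can move to 22, which is L ⇒ W
n=31: can move to 23, which is L ⇒ W
n=32: can move to 24, which is L ⇒ W
n=33: moves to 30(W), 28(W), 25(W); every one is W ⇒ L
n=34: moves to 31(W), 29(W), 26(W); every one is W ⇒ L
n=35: moves to 32(W), 30(W), 27(W); every one is W ⇒ L
n=36: can move to 33, which is L ⇒ W
n=37: can move to 34, which is L ⇒ W
n=38: can move to 35, which is L ⇒ W
n=39: can move to 34, which is L ⇒ W
Reading off the rows marked L gives the requested list; there are 12 such values of n.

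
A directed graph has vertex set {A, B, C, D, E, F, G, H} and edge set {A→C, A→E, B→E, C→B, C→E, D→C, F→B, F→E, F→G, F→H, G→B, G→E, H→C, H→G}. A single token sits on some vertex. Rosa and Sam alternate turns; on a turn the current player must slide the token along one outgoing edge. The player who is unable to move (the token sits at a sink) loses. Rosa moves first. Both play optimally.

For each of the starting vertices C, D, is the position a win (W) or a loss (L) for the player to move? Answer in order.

Build the W/L table. Terminal = L. A non-terminal position is W if it has a move to some L; otherwise it is L.
Every edge goes from a vertex to one that appears earlier in the order E, B, C, G, D, A, H, F, so processing vertices in that order labels each vertex after all of its successors.
E: no outgoing edge → L
B: can move to E, which is L ⇒ W
C: can move to E, which is L ⇒ W
G: can move to E, which is L ⇒ W
D: the only move is to C(W), a W ⇒ L
A: can move to E, which is L ⇒ W
H: moves to G(W), C(W); every one is W ⇒ L
F: can move to H, which is L ⇒ W

C: W, D: L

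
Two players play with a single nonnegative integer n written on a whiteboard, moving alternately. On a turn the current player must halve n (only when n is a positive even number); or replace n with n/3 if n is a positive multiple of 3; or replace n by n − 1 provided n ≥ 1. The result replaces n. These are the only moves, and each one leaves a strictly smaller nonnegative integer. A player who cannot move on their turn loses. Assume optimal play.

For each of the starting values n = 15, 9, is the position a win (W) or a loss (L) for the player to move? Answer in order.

15: W, 9: L

Use the standard recursion: the mover loses at a terminal position; elsewhere, the mover wins exactly when some move hands the opponent an L position.
n=0: no move → L
n=1: →0(L), so W
n=2: →1(W) only, which is W, so L
n=3: →2(L), so W
n=4: →2(L), so W
n=5: →4(W) only, which is W, so L
n=6: →2(L), so W
n=7: →6(W) only, which is W, so L
n=8: →7(L), so W
n=9: →3(W), 8(W) — all W, so L
n=10: →5(L), so W
n=11: →10(W) only, which is W, so L
n=12: →11(L), so W
n=13: →12(W) only, which is W, so L
n=14: →7(L), so W
n=15: →5(L), so W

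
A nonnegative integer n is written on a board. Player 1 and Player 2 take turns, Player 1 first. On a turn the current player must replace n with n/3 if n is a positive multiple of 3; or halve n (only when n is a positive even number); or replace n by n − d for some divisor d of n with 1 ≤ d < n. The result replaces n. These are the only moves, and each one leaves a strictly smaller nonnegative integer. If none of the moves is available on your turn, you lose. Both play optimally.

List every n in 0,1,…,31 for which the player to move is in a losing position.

Classify positions by backward induction: terminal positions (no move available) are L. From any other position, the mover wins iff some move reaches an L.
n=0: no move → L
n=1: no move → L
n=2: →1(L), so W
n=3: →1(L), so W
n=4: →2(W), 3(W) — all W, so L
n=5: →4(L), so W
n=6: →4(L), so W
n=7: →6(W) only, which is W, so L
n=8: →4(L), so W
n=9: →3(W), 6(W), 8(W) — all W, so L
n=10: →9(L), so W
n=11: →10(W) only, which is W, so L
n=12: →4(L), so W
n=13: →12(W) only, which is W, so L
n=14: →7(L), so W
n=15: →5(W), 10(W), 12(W), 14(W) — all W, so L
n=16: →15(L), so W
n=17: →16(W) only, which is W, so L
n=18: →9(L), so W
n=19: →18(W) only, which is W, so L
n=20: →15(L), so W
n=21: →7(L), so W
n=22: →11(L), so W
n=23: →22(W) only, which is W, so L
n=24: →23(L), so W
n=25: →20(W), 24(W) — all W, so L
n=26: →13(L), so W
n=27: →9(L), so W
n=28: →14(W), 21(W), 24(W), 26(W), 27(W) — all W, so L
n=29: →28(L), so W
n=30: →15(L), so W
n=31: →30(W) only, which is W, so L
The losing starting values of n are exactly the entries labelled L in this table (14 of them).

0, 1, 4, 7, 9, 11, 13, 15, 17, 19, 23, 25, 28, 31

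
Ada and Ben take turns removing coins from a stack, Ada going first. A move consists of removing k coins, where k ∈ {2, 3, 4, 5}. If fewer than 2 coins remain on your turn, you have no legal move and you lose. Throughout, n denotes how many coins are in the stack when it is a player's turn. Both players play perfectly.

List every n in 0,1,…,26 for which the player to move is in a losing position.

0, 1, 7, 8, 14, 15, 21, 22

Compute win/loss labels from the base case upward. A position with no move is L. Any other position is W if it can reach an L in one move, else L.
n=0: no move → L
n=1: no move → L
n=2: reaches L-position 0 → W
n=3: reaches L-position 1 → W
n=4: reaches L-position 1 → W
n=5: reaches L-position 1 → W
n=6: reaches L-position 1 → W
n=7: only reaches 5(W), 4(W), 3(W), 2(W), all W → L
n=8: only reaches 6(W), 5(W), 4(W), 3(W), all W → L
n=9: reaches L-position 7 → W
n=10: reaches L-position 8 → W
n=11: reaches L-position 8 → W
n=12: reaches L-position 8 → W
n=13: reaches L-position 8 → W
n=14: only reaches 12(W), 11(W), 10(W), 9(W), all W → L
n=15: only reaches 13(W), 12(W), 11(W), 10(W), all W → L
n=16: reaches L-position 14 → W
n=17: reaches L-position 15 → W
n=18: reaches L-position 15 → W
n=19: reaches L-position 15 → W
n=20: reaches L-position 15 → W
n=21: only reaches 19(W), 18(W), 17(W), 16(W), all W → L
n=22: only reaches 20(W), 19(W), 18(W), 17(W), all W → L
n=23: reaches L-position 21 → W
n=24: reaches L-position 22 → W
n=25: reaches L-position 22 → W
n=26: reaches L-position 22 → W
The losing starting values of n are exactly the entries labelled L in this table (8 of them).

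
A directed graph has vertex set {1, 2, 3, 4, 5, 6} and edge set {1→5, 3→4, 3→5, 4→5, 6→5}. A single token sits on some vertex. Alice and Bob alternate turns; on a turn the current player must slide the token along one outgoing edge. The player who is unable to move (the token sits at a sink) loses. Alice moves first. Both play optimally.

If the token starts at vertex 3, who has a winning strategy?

Build the W/L table. Terminal = L. A non-terminal position is W if it has a move to some L; otherwise it is L.
Every edge goes from a vertex to one that appears earlier in the order 5, 2, 4, 3, 6, 1, so processing vertices in that order labels each vertex after all of its successors.
5: no outgoing edge → L
2: no outgoing edge → L
4: W (go to 5, an L position)
3: W (go to 5, an L position)
6: W (go to 5, an L position)
1: W (go to 5, an L position)
From 3 Alice can move to 5, reaching an L position.

Alice wins.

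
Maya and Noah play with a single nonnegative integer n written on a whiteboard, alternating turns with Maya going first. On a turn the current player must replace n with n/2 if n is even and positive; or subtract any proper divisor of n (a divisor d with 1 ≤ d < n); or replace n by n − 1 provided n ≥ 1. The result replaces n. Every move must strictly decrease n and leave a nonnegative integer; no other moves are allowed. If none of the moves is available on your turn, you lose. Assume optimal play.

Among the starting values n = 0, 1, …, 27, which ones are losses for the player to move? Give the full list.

0, 2, 5, 7, 9, 11, 13, 15, 17, 19, 21, 23, 25, 27

Work bottom-up. With no move the player to move loses. Otherwise the position is W if at least one move leads to an L position for the opponent, and L if every move leads to a W.
n=0: no move → L
n=1: →0(L), so W
n=2: →1(W) only, which is W, so L
n=3: →2(L), so W
n=4: →2(L), so W
n=5: →4(W) only, which is W, so L
n=6: →5(L), so W
n=7: →6(W) only, which is W, so L
n=8: →7(L), so W
n=9: →6(W), 8(W) — all W, so L
n=10: →5(L), so W
n=11: →10(W) only, which is W, so L
n=12: →9(L), so W
n=13: →12(W) only, which is W, so L
n=14: →7(L), so W
n=15: →10(W), 12(W), 14(W) — all W, so L
n=16: →15(L), so W
n=17: →16(W) only, which is W, so L
n=18: →9(L), so W
n=19: →18(W) only, which is W, so L
n=20: →15(L), so W
n=21: →14(W), 18(W), 20(W) — all W, so L
n=22: →11(L), so W
n=23: →22(W) only, which is W, so L
n=24: →21(L), so W
n=25: →20(W), 24(W) — all W, so L
n=26: →13(L), so W
n=27: →18(W), 24(W), 26(W) — all W, so L
The losing starting values of n are exactly the entries labelled L in this table (14 of them).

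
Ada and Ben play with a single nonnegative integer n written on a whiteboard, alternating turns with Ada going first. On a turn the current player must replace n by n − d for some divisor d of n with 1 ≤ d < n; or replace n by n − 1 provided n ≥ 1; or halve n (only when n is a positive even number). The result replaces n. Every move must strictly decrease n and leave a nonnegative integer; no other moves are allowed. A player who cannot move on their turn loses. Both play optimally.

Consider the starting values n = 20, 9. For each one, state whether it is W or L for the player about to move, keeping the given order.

Use the standard recursion: the mover loses at a terminal position; elsewhere, the mover wins exactly when some move hands the opponent an L position.
n=0: no move → L
n=1: can move to 0, which is L ⇒ W
n=2: the only move is to 1(W), a W ⇒ L
n=3: can move to 2, which is L ⇒ W
n=4: can move to 2, which is L ⇒ W
n=5: the only move is to 4(W), a W ⇒ L
n=6: can move to 5, which is L ⇒ W
n=7: the only move is to 6(W), a W ⇒ L
n=8: can move to 7, which is L ⇒ W
n=9: moves to 6(W), 8(W); every one is W ⇒ L
n=10: can move to 5, which is L ⇒ W
n=11: the only move is to 10(W), a W ⇒ L
n=12: can move to 9, which is L ⇒ W
n=13: the only move is to 12(W), a W ⇒ L
n=14: can move to 7, which is L ⇒ W
n=15: moves to 10(W), 12(W), 14(W); every one is W ⇒ L
n=16: can move to 15, which is L ⇒ W
n=17: the only move is to 16(W), a W ⇒ L
n=18: can move to 9, which is L ⇒ W
n=19: the only move is to 18(W), a W ⇒ L
n=20: can move to 15, which is L ⇒ W

20: W, 9: L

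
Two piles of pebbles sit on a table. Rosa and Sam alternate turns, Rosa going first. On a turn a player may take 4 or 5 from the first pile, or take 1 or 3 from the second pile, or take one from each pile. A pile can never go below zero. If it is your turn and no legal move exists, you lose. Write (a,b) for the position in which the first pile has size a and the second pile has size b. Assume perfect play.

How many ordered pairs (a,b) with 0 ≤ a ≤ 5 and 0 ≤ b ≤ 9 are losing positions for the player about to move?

Use the standard recursion: the mover loses at a terminal position; elsewhere, the mover wins exactly when some move hands the opponent an L position.
Every move lowers a or b (never raises either), so fill the grid row by row in increasing a, and left to right within a row: each cell's successors are then already labelled.
      b=0  b=1  b=2  b=3  b=4  b=5  b=6  b=7  b=8  b=9
a=0:    L    W    L    W    L    W    L    W    L    W
a=1:    L    W    L    W    L    W    L    W    L    W
a=2:    L    W    L    W    L    W    L    W    L    W
a=3:    L    W    L    W    L    W    L    W    L    W
a=4:    W    W    W    W    W    W    W    W    W    W
a=5:    W    L    W    L    W    L    W    L    W    L
Cells with no legal move (terminal, hence L): (0,0), (1,0), (2,0), (3,0).
The remaining L cells, each justified by listing all of its moves:
(0,2): →(0,1)(W) only, which is W, so L
(0,4): →(0,3)(W), (0,1)(W) — all W, so L
(0,6): →(0,5)(W), (0,3)(W) — all W, so L
(0,8): →(0,7)(W), (0,5)(W) — all W, so L
(1,2): →(1,1)(W), (0,1)(W) — all W, so L
(1,4): →(1,3)(W), (1,1)(W), (0,3)(W) — all W, so L
(1,6): →(1,5)(W), (1,3)(W), (0,5)(W) — all W, so L
(1,8): →(1,7)(W), (1,5)(W), (0,7)(W) — all W, so L
(2,2): →(2,1)(W), (1,1)(W) — all W, so L
(2,4): →(2,3)(W), (2,1)(W), (1,3)(W) — all W, so L
(2,6): →(2,5)(W), (2,3)(W), (1,5)(W) — all W, so L
(2,8): →(2,7)(W), (2,5)(W), (1,7)(W) — all W, so L
(3,2): →(3,1)(W), (2,1)(W) — all W, so L
(3,4): →(3,3)(W), (3,1)(W), (2,3)(W) — all W, so L
(3,6): →(3,5)(W), (3,3)(W), (2,5)(W) — all W, so L
(3,8): →(3,7)(W), (3,5)(W), (2,7)(W) — all W, so L
(5,1): →(1,1)(W), (0,1)(W), (5,0)(W), (4,0)(W) — all W, so L
(5,3): →(1,3)(W), (0,3)(W), (5,2)(W), (5,0)(W), (4,2)(W) — all W, so L
(5,5): →(1,5)(W), (0,5)(W), (5,4)(W), (5,2)(W), (4,4)(W) — all W, so L
(5,7): →(1,7)(W), (0,7)(W), (5,6)(W), (5,4)(W), (4,6)(W) — all W, so L
(5,9): →(1,9)(W), (0,9)(W), (5,8)(W), (5,6)(W), (4,8)(W) — all W, so L
Every other cell has at least one move into one of the L cells above, so it is W.
L cells per row: a=0: 5, a=1: 5, a=2: 5, a=3: 5, a=4: 0, a=5: 5; total 25.

25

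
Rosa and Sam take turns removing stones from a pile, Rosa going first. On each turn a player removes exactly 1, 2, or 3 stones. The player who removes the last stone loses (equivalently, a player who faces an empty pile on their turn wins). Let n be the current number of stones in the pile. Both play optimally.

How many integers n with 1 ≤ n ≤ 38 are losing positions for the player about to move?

Build the W/L table. Terminal = W. A non-terminal position is W if it has a move to some L; otherwise it is L.
n=0: no move; the opponent has just taken the last stone and therefore loses → W
n=1: L (sole option 0(W) is W)
n=2: W (go to 1, an L position)
n=3: W (go to 1, an L position)
n=4: W (go to 1, an L position)
n=5: L (options 4(W), 3(W), 2(W) are all W)
n=6: W (go to 5, an L position)
n=7: W (go to 5, an L position)
n=8: W (go to 5, an L position)
n=9: L (options 8(W), 7(W), 6(W) are all W)
n=10: W (go to 9, an L position)
n=11: W (go to 9, an L position)
n=12: W (go to 9, an L position)
n=13: L (options 12(W), 11(W), 10(W) are all W)
n=14: W (go to 13, an L position)
n=15: W (go to 13, an L position)
n=16: W (go to 13, an L position)
n=17: L (options 16(W), 15(W), 14(W) are all W)
n=18: W (go to 17, an L position)
n=19: W (go to 17, an L position)
n=20: W (go to 17, an L position)
n=21: L (options 20(W), 19(W), 18(W) are all W)
n=22: W (go to 21, an L position)
n=23: W (go to 21, an L position)
n=24: W (go to 21, an L position)
n=25: L (options 24(W), 23(W), 22(W) are all W)
n=26: W (go to 25, an L position)
n=27: W (go to 25, an L position)
n=28: W (go to 25, an L position)
n=29: L (options 28(W), 27(W), 26(W) are all W)
n=30: W (go to 29, an L position)
n=31: W (go to 29, an L position)
n=32: W (go to 29, an L position)
n=33: L (options 32(W), 31(W), 30(W) are all W)
n=34: W (go to 33, an L position)
n=35: W (go to 33, an L position)
n=36: W (go to 33, an L position)
n=37: L (options 36(W), 35(W), 34(W) are all W)
n=38: W (go to 37, an L position)
L entries with 1 ≤ n ≤ 38 (the range starts at n=1): n = 1, 5, 9, 13, 17, 21, 25, 29, 33, 37; that makes 10.

10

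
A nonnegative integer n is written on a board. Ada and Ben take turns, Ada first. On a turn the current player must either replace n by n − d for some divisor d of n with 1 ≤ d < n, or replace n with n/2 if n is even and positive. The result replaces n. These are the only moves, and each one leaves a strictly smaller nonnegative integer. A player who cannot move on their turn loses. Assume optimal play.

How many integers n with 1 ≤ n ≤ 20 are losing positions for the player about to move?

10

Use the standard recursion: the mover loses at a terminal position; elsewhere, the mover wins exactly when some move hands the opponent an L position.
n=0: no move → L
n=1: no move → L
n=2: reaches L-position 1 → W
n=3: only reaches 2(W), which is W → L
n=4: reaches L-position 3 → W
n=5: only reaches 4(W), which is W → L
n=6: reaches L-position 3 → W
n=7: only reaches 6(W), which is W → L
n=8: reaches L-position 7 → W
n=9: only reaches 6(W), 8(W), all W → L
n=10: reaches L-position 5 → W
n=11: only reaches 10(W), which is W → L
n=12: reaches L-position 9 → W
n=13: only reaches 12(W), which is W → L
n=14: reaches L-position 7 → W
n=15: only reaches 10(W), 12(W), 14(W), all W → L
n=16: reaches L-position 15 → W
n=17: only reaches 16(W), which is W → L
n=18: reaches L-position 9 → W
n=19: only reaches 18(W), which is W → L
n=20: reaches L-position 15 → W
L entries with 1 ≤ n ≤ 20 (n=0 is outside the asked range and is not counted): n = 1, 3, 5, 7, 9, 11, 13, 15, 17, 19; that makes 10.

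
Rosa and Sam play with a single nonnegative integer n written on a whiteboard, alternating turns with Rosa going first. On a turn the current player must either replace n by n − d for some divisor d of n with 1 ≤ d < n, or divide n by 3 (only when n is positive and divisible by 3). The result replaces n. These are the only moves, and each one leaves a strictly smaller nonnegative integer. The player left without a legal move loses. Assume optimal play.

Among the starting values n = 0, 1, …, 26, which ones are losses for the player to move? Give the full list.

Build the W/L table. Terminal = L. A non-terminal position is W if it has a move to some L; otherwise it is L.
n=0: no move → L
n=1: no move → L
n=2: reaches L-position 1 → W
n=3: reaches L-position 1 → W
n=4: only reaches 2(W), 3(W), all W → L
n=5: reaches L-position 4 → W
n=6: reaches L-position 4 → W
n=7: only reaches 6(W), which is W → L
n=8: reaches L-position 4 → W
n=9: only reaches 3(W), 6(W), 8(W), all W → L
n=10: reaches L-position 9 → W
n=11: only reaches 10(W), which is W → L
n=12: reaches L-position 4 → W
n=13: only reaches 12(W), which is W → L
n=14: reaches L-position 7 → W
n=15: only reaches 5(W), 10(W), 12(W), 14(W), all W → L
n=16: reaches L-position 15 → W
n=17: only reaches 16(W), which is W → L
n=18: reaches L-position 9 → W
n=19: only reaches 18(W), which is W → L
n=20: reaches L-position 15 → W
n=21: reaches L-position 7 → W
n=22: reaches L-position 11 → W
n=23: only reaches 22(W), which is W → L
n=24: reaches L-position 23 → W
n=25: only reaches 20(W), 24(W), all W → L
n=26: reaches L-position 13 → W
Reading off the rows marked L gives the requested list; there are 12 such values of n.

0, 1, 4, 7, 9, 11, 13, 15, 17, 19, 23, 25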